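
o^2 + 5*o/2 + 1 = (o + 1/2)*(o + 2)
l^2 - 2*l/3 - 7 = (l - 3)*(l + 7/3)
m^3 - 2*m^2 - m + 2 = (m - 2)*(m - 1)*(m + 1)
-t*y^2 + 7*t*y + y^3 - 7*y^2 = y*(-t + y)*(y - 7)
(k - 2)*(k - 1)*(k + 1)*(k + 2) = k^4 - 5*k^2 + 4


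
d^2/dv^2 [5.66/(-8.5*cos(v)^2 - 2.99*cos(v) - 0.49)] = (1635.74*(1 - cos(v)^2)^2 + 431.5467*cos(v)^3 + 774.175366*cos(v)^2 - 871.385866*cos(v) - 1689.794132)/(8.5*cos(v)^2 + 2.99*cos(v) + 0.49)^3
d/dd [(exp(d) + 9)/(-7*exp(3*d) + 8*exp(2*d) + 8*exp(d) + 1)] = (-(exp(d) + 9)*(-21*exp(2*d) + 16*exp(d) + 8) - 7*exp(3*d) + 8*exp(2*d) + 8*exp(d) + 1)*exp(d)/(-7*exp(3*d) + 8*exp(2*d) + 8*exp(d) + 1)^2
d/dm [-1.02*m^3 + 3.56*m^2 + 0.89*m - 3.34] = -3.06*m^2 + 7.12*m + 0.89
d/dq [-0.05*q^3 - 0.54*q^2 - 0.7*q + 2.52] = -0.15*q^2 - 1.08*q - 0.7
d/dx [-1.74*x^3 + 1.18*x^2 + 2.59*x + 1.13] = -5.22*x^2 + 2.36*x + 2.59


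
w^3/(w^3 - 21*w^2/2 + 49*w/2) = 2*w^2/(2*w^2 - 21*w + 49)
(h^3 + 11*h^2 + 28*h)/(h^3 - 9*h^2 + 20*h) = (h^2 + 11*h + 28)/(h^2 - 9*h + 20)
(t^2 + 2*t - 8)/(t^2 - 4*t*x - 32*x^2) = (-t^2 - 2*t + 8)/(-t^2 + 4*t*x + 32*x^2)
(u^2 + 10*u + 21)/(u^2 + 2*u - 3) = (u + 7)/(u - 1)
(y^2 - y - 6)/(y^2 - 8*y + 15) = (y + 2)/(y - 5)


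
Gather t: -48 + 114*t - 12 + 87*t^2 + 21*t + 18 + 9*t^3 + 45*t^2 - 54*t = 9*t^3 + 132*t^2 + 81*t - 42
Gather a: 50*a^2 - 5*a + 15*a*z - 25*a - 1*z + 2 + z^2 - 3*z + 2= 50*a^2 + a*(15*z - 30) + z^2 - 4*z + 4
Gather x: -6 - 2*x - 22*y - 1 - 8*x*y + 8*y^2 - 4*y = x*(-8*y - 2) + 8*y^2 - 26*y - 7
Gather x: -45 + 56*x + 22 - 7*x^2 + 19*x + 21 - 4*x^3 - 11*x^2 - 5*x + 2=-4*x^3 - 18*x^2 + 70*x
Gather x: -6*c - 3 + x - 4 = -6*c + x - 7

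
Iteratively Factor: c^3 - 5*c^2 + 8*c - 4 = (c - 1)*(c^2 - 4*c + 4) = (c - 2)*(c - 1)*(c - 2)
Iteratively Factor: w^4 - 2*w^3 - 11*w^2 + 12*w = (w)*(w^3 - 2*w^2 - 11*w + 12) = w*(w + 3)*(w^2 - 5*w + 4) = w*(w - 4)*(w + 3)*(w - 1)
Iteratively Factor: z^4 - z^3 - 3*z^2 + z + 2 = (z + 1)*(z^3 - 2*z^2 - z + 2) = (z + 1)^2*(z^2 - 3*z + 2) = (z - 2)*(z + 1)^2*(z - 1)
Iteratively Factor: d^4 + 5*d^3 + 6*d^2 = (d)*(d^3 + 5*d^2 + 6*d) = d*(d + 2)*(d^2 + 3*d) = d^2*(d + 2)*(d + 3)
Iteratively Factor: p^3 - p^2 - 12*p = (p)*(p^2 - p - 12) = p*(p - 4)*(p + 3)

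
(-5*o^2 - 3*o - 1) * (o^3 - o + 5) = -5*o^5 - 3*o^4 + 4*o^3 - 22*o^2 - 14*o - 5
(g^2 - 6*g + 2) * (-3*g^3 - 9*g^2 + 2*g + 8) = -3*g^5 + 9*g^4 + 50*g^3 - 22*g^2 - 44*g + 16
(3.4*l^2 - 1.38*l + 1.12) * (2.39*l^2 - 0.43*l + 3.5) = 8.126*l^4 - 4.7602*l^3 + 15.1702*l^2 - 5.3116*l + 3.92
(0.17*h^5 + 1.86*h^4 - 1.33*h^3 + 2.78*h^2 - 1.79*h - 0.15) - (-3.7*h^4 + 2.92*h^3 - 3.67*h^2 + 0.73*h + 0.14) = 0.17*h^5 + 5.56*h^4 - 4.25*h^3 + 6.45*h^2 - 2.52*h - 0.29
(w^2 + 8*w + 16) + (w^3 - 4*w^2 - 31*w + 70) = w^3 - 3*w^2 - 23*w + 86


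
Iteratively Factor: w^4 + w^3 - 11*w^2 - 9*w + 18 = (w - 1)*(w^3 + 2*w^2 - 9*w - 18) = (w - 3)*(w - 1)*(w^2 + 5*w + 6) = (w - 3)*(w - 1)*(w + 3)*(w + 2)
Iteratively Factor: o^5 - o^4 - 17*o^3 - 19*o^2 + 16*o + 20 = (o + 1)*(o^4 - 2*o^3 - 15*o^2 - 4*o + 20) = (o + 1)*(o + 2)*(o^3 - 4*o^2 - 7*o + 10) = (o - 5)*(o + 1)*(o + 2)*(o^2 + o - 2) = (o - 5)*(o + 1)*(o + 2)^2*(o - 1)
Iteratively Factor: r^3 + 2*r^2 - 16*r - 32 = (r - 4)*(r^2 + 6*r + 8) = (r - 4)*(r + 4)*(r + 2)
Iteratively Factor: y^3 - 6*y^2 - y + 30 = (y + 2)*(y^2 - 8*y + 15) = (y - 3)*(y + 2)*(y - 5)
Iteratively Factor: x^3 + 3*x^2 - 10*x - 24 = (x + 4)*(x^2 - x - 6) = (x + 2)*(x + 4)*(x - 3)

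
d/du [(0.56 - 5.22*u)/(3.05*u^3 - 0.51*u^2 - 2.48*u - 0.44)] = (31.842*u^3 - 7.7862*u^2 + 0.571199999999999*u + 3.6856)/(9.3025*u^6 - 3.111*u^5 - 14.8679*u^4 - 0.1544*u^3 + 6.5992*u^2 + 2.1824*u + 0.1936)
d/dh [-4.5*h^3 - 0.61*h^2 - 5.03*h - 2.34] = -13.5*h^2 - 1.22*h - 5.03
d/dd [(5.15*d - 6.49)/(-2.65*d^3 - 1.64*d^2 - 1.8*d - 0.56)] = (27.295*d^3 - 43.1495*d^2 - 21.2872*d - 14.566)/(7.0225*d^6 + 8.692*d^5 + 12.2296*d^4 + 8.872*d^3 + 5.0768*d^2 + 2.016*d + 0.3136)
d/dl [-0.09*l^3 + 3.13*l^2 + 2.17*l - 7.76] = -0.27*l^2 + 6.26*l + 2.17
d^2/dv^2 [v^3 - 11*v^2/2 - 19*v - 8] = 6*v - 11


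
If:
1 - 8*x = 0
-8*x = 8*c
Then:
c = -1/8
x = 1/8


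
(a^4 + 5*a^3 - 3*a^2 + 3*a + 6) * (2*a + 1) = 2*a^5 + 11*a^4 - a^3 + 3*a^2 + 15*a + 6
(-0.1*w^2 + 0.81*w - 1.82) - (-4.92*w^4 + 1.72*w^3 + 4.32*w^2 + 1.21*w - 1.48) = 4.92*w^4 - 1.72*w^3 - 4.42*w^2 - 0.4*w - 0.34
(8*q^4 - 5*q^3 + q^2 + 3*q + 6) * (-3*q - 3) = -24*q^5 - 9*q^4 + 12*q^3 - 12*q^2 - 27*q - 18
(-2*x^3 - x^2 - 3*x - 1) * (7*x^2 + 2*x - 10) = -14*x^5 - 11*x^4 - 3*x^3 - 3*x^2 + 28*x + 10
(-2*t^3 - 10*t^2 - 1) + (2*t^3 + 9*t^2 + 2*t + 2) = -t^2 + 2*t + 1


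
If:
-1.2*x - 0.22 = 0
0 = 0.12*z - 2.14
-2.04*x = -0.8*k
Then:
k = -0.47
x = -0.18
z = 17.83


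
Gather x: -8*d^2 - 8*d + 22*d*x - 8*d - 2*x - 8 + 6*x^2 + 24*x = -8*d^2 - 16*d + 6*x^2 + x*(22*d + 22) - 8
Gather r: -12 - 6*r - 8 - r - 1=-7*r - 21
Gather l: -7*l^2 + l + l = -7*l^2 + 2*l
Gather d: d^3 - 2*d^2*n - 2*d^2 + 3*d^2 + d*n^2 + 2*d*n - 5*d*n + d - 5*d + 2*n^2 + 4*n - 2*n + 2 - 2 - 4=d^3 + d^2*(1 - 2*n) + d*(n^2 - 3*n - 4) + 2*n^2 + 2*n - 4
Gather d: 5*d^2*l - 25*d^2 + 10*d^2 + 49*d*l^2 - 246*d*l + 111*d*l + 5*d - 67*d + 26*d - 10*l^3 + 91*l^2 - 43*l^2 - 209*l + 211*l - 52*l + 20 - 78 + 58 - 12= d^2*(5*l - 15) + d*(49*l^2 - 135*l - 36) - 10*l^3 + 48*l^2 - 50*l - 12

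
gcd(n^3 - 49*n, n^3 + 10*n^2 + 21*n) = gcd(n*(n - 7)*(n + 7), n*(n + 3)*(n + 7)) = n^2 + 7*n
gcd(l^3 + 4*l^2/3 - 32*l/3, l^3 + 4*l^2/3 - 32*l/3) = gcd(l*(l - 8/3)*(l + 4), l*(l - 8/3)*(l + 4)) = l^3 + 4*l^2/3 - 32*l/3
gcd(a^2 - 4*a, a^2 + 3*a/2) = a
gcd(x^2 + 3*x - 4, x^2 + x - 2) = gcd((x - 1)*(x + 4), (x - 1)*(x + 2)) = x - 1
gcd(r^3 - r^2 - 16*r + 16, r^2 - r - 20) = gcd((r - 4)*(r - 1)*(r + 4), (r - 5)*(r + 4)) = r + 4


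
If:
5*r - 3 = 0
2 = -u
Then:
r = 3/5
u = -2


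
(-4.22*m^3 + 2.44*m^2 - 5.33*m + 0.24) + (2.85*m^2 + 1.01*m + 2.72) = -4.22*m^3 + 5.29*m^2 - 4.32*m + 2.96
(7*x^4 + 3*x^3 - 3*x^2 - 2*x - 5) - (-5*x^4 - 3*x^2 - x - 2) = 12*x^4 + 3*x^3 - x - 3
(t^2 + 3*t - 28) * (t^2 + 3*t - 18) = t^4 + 6*t^3 - 37*t^2 - 138*t + 504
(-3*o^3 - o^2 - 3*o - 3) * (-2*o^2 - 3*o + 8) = 6*o^5 + 11*o^4 - 15*o^3 + 7*o^2 - 15*o - 24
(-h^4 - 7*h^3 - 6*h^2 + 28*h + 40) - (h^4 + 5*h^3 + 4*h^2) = -2*h^4 - 12*h^3 - 10*h^2 + 28*h + 40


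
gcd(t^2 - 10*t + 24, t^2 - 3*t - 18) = t - 6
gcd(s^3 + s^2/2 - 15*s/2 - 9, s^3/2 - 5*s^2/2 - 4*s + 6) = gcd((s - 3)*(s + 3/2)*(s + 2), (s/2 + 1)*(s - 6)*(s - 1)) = s + 2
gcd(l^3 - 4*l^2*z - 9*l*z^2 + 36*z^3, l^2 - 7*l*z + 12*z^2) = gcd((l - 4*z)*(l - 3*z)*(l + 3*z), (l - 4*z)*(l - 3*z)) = l^2 - 7*l*z + 12*z^2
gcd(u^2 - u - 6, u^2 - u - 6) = u^2 - u - 6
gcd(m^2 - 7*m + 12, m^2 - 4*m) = m - 4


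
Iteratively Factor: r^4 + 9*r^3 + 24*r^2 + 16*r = (r + 1)*(r^3 + 8*r^2 + 16*r) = (r + 1)*(r + 4)*(r^2 + 4*r) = (r + 1)*(r + 4)^2*(r)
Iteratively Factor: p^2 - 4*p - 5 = (p - 5)*(p + 1)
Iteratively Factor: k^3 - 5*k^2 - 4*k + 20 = (k - 2)*(k^2 - 3*k - 10) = (k - 2)*(k + 2)*(k - 5)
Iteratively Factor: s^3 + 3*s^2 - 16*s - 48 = (s + 3)*(s^2 - 16) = (s - 4)*(s + 3)*(s + 4)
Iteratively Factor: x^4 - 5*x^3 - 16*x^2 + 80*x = (x - 5)*(x^3 - 16*x) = (x - 5)*(x - 4)*(x^2 + 4*x) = (x - 5)*(x - 4)*(x + 4)*(x)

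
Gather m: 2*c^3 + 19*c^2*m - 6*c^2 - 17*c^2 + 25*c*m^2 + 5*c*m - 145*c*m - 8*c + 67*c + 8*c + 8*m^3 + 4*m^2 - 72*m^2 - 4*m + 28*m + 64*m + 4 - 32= 2*c^3 - 23*c^2 + 67*c + 8*m^3 + m^2*(25*c - 68) + m*(19*c^2 - 140*c + 88) - 28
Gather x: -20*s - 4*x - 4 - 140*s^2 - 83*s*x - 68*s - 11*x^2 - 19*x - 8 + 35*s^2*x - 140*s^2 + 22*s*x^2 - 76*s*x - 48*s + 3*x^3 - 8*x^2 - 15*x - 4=-280*s^2 - 136*s + 3*x^3 + x^2*(22*s - 19) + x*(35*s^2 - 159*s - 38) - 16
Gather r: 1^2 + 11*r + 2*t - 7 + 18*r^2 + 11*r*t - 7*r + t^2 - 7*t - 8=18*r^2 + r*(11*t + 4) + t^2 - 5*t - 14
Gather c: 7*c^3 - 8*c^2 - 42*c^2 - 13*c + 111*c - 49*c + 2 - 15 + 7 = 7*c^3 - 50*c^2 + 49*c - 6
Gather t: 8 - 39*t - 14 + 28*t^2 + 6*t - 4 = 28*t^2 - 33*t - 10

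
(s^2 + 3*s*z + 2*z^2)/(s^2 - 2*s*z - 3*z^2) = (-s - 2*z)/(-s + 3*z)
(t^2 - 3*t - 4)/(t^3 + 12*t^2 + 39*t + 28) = (t - 4)/(t^2 + 11*t + 28)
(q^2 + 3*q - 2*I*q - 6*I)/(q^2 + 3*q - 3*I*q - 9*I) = (q - 2*I)/(q - 3*I)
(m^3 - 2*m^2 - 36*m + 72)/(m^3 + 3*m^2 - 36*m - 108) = (m - 2)/(m + 3)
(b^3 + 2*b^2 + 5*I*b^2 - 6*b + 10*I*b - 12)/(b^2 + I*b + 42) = (b^3 + b^2*(2 + 5*I) + b*(-6 + 10*I) - 12)/(b^2 + I*b + 42)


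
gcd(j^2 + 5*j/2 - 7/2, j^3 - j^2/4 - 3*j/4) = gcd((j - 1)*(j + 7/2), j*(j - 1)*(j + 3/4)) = j - 1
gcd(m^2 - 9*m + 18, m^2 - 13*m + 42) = m - 6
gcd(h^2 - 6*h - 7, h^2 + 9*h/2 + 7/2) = h + 1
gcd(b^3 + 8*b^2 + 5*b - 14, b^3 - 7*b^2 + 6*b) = b - 1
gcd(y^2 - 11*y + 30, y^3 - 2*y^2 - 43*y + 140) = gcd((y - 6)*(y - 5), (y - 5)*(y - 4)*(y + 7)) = y - 5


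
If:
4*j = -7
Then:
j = -7/4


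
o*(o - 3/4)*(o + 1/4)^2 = o^4 - o^3/4 - 5*o^2/16 - 3*o/64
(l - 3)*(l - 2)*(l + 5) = l^3 - 19*l + 30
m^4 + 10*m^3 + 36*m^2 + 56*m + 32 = (m + 2)^3*(m + 4)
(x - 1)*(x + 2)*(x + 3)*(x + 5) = x^4 + 9*x^3 + 21*x^2 - x - 30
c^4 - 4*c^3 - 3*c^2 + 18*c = c*(c - 3)^2*(c + 2)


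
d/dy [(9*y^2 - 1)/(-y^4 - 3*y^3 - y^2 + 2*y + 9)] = (-18*y*(y^4 + 3*y^3 + y^2 - 2*y - 9) + (9*y^2 - 1)*(4*y^3 + 9*y^2 + 2*y - 2))/(y^4 + 3*y^3 + y^2 - 2*y - 9)^2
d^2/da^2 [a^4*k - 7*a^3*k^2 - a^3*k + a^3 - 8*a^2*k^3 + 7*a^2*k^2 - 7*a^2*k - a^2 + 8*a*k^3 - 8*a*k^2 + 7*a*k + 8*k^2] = 12*a^2*k - 42*a*k^2 - 6*a*k + 6*a - 16*k^3 + 14*k^2 - 14*k - 2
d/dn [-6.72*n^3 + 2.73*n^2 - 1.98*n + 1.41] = -20.16*n^2 + 5.46*n - 1.98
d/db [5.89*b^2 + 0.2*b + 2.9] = 11.78*b + 0.2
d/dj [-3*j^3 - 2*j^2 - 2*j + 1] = -9*j^2 - 4*j - 2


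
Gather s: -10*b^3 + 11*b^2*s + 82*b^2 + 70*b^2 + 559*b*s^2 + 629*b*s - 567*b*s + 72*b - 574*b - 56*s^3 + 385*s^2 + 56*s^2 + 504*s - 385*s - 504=-10*b^3 + 152*b^2 - 502*b - 56*s^3 + s^2*(559*b + 441) + s*(11*b^2 + 62*b + 119) - 504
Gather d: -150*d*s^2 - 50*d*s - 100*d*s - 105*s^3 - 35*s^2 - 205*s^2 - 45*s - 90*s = d*(-150*s^2 - 150*s) - 105*s^3 - 240*s^2 - 135*s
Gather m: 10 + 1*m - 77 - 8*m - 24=-7*m - 91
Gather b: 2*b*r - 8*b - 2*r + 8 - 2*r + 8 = b*(2*r - 8) - 4*r + 16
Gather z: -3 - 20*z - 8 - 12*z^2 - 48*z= -12*z^2 - 68*z - 11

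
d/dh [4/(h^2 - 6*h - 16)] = 8*(3 - h)/(-h^2 + 6*h + 16)^2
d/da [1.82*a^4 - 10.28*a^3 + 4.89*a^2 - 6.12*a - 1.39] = 7.28*a^3 - 30.84*a^2 + 9.78*a - 6.12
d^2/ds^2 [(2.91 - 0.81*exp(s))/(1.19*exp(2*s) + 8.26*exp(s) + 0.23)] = (-1.147041*exp(4*s) + 24.445218*exp(3*s) + 87.140844*exp(2*s) + 196.895286*exp(s) - 5.571267)*exp(s)/(1.685159*exp(6*s) + 35.090958*exp(5*s) + 244.549641*exp(4*s) + 577.124548*exp(3*s) + 47.265897*exp(2*s) + 1.310862*exp(s) + 0.012167)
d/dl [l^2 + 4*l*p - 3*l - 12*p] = 2*l + 4*p - 3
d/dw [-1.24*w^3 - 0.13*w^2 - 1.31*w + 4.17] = -3.72*w^2 - 0.26*w - 1.31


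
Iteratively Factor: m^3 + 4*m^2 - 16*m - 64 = (m - 4)*(m^2 + 8*m + 16) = (m - 4)*(m + 4)*(m + 4)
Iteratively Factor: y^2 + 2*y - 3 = (y + 3)*(y - 1)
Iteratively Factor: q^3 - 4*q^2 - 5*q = (q + 1)*(q^2 - 5*q) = (q - 5)*(q + 1)*(q)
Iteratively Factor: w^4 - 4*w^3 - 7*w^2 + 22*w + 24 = (w + 1)*(w^3 - 5*w^2 - 2*w + 24) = (w - 4)*(w + 1)*(w^2 - w - 6) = (w - 4)*(w + 1)*(w + 2)*(w - 3)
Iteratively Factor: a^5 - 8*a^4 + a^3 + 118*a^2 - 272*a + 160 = (a - 2)*(a^4 - 6*a^3 - 11*a^2 + 96*a - 80) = (a - 2)*(a + 4)*(a^3 - 10*a^2 + 29*a - 20) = (a - 5)*(a - 2)*(a + 4)*(a^2 - 5*a + 4) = (a - 5)*(a - 2)*(a - 1)*(a + 4)*(a - 4)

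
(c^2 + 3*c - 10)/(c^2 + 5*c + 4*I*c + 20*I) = (c - 2)/(c + 4*I)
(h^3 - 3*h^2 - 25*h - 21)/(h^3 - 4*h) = (h^3 - 3*h^2 - 25*h - 21)/(h*(h^2 - 4))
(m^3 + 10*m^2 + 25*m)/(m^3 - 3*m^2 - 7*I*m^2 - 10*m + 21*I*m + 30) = m*(m^2 + 10*m + 25)/(m^3 - m^2*(3 + 7*I) + m*(-10 + 21*I) + 30)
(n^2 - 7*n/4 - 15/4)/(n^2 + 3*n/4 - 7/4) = (4*n^2 - 7*n - 15)/(4*n^2 + 3*n - 7)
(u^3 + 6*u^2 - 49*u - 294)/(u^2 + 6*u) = u - 49/u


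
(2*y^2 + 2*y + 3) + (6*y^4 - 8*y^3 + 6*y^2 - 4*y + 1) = 6*y^4 - 8*y^3 + 8*y^2 - 2*y + 4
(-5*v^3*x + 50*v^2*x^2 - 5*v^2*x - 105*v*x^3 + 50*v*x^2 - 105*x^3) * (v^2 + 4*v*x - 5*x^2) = -5*v^5*x + 30*v^4*x^2 - 5*v^4*x + 120*v^3*x^3 + 30*v^3*x^2 - 670*v^2*x^4 + 120*v^2*x^3 + 525*v*x^5 - 670*v*x^4 + 525*x^5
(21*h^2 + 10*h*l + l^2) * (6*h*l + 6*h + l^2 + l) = 126*h^3*l + 126*h^3 + 81*h^2*l^2 + 81*h^2*l + 16*h*l^3 + 16*h*l^2 + l^4 + l^3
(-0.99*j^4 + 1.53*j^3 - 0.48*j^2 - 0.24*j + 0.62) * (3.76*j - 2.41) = -3.7224*j^5 + 8.1387*j^4 - 5.4921*j^3 + 0.2544*j^2 + 2.9096*j - 1.4942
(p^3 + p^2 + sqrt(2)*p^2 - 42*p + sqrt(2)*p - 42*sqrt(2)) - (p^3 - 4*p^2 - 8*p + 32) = sqrt(2)*p^2 + 5*p^2 - 34*p + sqrt(2)*p - 42*sqrt(2) - 32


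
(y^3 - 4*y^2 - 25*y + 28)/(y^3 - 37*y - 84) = (y - 1)/(y + 3)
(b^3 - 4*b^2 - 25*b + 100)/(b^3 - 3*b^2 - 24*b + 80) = (b - 5)/(b - 4)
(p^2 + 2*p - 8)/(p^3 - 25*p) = (p^2 + 2*p - 8)/(p*(p^2 - 25))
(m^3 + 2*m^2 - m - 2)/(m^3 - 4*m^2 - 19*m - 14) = (m - 1)/(m - 7)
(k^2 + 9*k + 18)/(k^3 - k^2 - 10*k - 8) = (k^2 + 9*k + 18)/(k^3 - k^2 - 10*k - 8)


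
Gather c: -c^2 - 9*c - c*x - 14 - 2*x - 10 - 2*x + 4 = -c^2 + c*(-x - 9) - 4*x - 20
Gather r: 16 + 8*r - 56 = 8*r - 40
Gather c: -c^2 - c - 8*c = -c^2 - 9*c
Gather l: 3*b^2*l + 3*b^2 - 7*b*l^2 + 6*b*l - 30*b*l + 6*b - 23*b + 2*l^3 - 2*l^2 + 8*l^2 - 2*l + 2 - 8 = 3*b^2 - 17*b + 2*l^3 + l^2*(6 - 7*b) + l*(3*b^2 - 24*b - 2) - 6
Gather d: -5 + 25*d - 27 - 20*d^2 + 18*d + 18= -20*d^2 + 43*d - 14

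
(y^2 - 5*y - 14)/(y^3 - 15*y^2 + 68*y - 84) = (y + 2)/(y^2 - 8*y + 12)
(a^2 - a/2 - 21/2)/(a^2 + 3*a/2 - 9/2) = (2*a - 7)/(2*a - 3)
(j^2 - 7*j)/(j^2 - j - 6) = j*(7 - j)/(-j^2 + j + 6)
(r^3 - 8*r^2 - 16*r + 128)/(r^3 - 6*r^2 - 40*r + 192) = (r + 4)/(r + 6)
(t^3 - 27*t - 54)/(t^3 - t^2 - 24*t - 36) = (t + 3)/(t + 2)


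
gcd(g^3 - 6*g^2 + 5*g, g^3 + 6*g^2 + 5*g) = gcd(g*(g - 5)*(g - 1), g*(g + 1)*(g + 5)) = g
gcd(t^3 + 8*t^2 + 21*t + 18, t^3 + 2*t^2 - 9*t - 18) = t^2 + 5*t + 6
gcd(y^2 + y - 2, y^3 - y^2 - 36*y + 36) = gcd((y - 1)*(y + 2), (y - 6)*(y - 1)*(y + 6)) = y - 1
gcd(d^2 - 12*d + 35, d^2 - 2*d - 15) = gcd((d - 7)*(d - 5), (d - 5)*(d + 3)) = d - 5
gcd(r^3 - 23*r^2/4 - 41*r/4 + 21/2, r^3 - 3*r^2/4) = r - 3/4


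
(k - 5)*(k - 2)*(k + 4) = k^3 - 3*k^2 - 18*k + 40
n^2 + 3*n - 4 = (n - 1)*(n + 4)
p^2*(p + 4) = p^3 + 4*p^2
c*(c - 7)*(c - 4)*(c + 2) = c^4 - 9*c^3 + 6*c^2 + 56*c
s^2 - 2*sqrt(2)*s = s*(s - 2*sqrt(2))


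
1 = 1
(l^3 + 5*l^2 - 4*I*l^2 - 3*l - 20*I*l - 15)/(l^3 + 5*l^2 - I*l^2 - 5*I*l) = (l - 3*I)/l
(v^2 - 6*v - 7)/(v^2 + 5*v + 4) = (v - 7)/(v + 4)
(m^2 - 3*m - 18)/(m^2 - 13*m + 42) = (m + 3)/(m - 7)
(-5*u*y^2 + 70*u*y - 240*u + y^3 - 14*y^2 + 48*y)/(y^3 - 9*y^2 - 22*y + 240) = (-5*u + y)/(y + 5)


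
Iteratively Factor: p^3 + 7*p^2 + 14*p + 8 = (p + 4)*(p^2 + 3*p + 2) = (p + 1)*(p + 4)*(p + 2)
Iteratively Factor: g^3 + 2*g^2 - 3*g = (g)*(g^2 + 2*g - 3) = g*(g - 1)*(g + 3)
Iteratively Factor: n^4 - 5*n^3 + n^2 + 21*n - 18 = (n - 3)*(n^3 - 2*n^2 - 5*n + 6) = (n - 3)*(n + 2)*(n^2 - 4*n + 3) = (n - 3)^2*(n + 2)*(n - 1)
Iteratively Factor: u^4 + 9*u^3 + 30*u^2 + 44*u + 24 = (u + 2)*(u^3 + 7*u^2 + 16*u + 12) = (u + 2)^2*(u^2 + 5*u + 6) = (u + 2)^2*(u + 3)*(u + 2)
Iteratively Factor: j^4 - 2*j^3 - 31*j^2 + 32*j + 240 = (j - 4)*(j^3 + 2*j^2 - 23*j - 60) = (j - 4)*(j + 4)*(j^2 - 2*j - 15) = (j - 5)*(j - 4)*(j + 4)*(j + 3)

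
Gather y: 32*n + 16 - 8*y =32*n - 8*y + 16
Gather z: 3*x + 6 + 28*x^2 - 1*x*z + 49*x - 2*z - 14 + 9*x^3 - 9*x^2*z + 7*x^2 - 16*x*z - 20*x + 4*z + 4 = 9*x^3 + 35*x^2 + 32*x + z*(-9*x^2 - 17*x + 2) - 4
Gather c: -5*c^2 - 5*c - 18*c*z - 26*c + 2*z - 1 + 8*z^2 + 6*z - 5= -5*c^2 + c*(-18*z - 31) + 8*z^2 + 8*z - 6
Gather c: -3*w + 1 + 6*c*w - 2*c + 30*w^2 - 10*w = c*(6*w - 2) + 30*w^2 - 13*w + 1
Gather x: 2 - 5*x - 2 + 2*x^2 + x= 2*x^2 - 4*x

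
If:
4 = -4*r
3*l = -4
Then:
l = -4/3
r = -1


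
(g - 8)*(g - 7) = g^2 - 15*g + 56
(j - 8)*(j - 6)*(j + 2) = j^3 - 12*j^2 + 20*j + 96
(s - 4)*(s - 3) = s^2 - 7*s + 12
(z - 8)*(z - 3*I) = z^2 - 8*z - 3*I*z + 24*I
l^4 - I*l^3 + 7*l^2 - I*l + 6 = (l - 3*I)*(l - I)*(l + I)*(l + 2*I)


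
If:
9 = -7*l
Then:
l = -9/7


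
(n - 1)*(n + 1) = n^2 - 1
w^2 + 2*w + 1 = (w + 1)^2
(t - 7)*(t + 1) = t^2 - 6*t - 7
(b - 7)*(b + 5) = b^2 - 2*b - 35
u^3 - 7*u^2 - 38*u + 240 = (u - 8)*(u - 5)*(u + 6)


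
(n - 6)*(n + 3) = n^2 - 3*n - 18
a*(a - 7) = a^2 - 7*a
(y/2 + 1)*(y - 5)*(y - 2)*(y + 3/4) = y^4/2 - 17*y^3/8 - 31*y^2/8 + 17*y/2 + 15/2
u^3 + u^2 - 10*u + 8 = (u - 2)*(u - 1)*(u + 4)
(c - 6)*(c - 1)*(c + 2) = c^3 - 5*c^2 - 8*c + 12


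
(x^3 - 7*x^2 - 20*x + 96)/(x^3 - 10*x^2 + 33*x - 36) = (x^2 - 4*x - 32)/(x^2 - 7*x + 12)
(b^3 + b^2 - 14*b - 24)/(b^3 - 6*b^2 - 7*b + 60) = (b + 2)/(b - 5)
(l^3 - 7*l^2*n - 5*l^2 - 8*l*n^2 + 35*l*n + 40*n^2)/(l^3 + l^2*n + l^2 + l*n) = (l^2 - 8*l*n - 5*l + 40*n)/(l*(l + 1))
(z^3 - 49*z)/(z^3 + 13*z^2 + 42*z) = (z - 7)/(z + 6)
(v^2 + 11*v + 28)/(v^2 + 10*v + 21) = (v + 4)/(v + 3)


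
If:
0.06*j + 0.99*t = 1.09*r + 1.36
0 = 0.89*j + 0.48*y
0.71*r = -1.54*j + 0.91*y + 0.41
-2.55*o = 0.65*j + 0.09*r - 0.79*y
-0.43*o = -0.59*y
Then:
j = 0.01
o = -0.03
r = 0.53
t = 1.95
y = -0.02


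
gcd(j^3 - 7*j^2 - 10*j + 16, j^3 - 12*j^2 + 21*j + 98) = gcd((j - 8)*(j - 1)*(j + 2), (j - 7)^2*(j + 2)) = j + 2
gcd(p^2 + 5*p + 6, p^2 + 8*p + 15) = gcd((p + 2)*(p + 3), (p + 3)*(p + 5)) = p + 3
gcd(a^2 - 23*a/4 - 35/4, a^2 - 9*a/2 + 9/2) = 1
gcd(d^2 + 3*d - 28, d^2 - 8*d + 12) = 1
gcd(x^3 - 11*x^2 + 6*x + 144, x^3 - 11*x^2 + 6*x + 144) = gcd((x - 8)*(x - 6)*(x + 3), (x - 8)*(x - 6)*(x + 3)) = x^3 - 11*x^2 + 6*x + 144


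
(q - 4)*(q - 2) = q^2 - 6*q + 8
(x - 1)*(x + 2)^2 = x^3 + 3*x^2 - 4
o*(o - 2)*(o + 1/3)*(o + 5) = o^4 + 10*o^3/3 - 9*o^2 - 10*o/3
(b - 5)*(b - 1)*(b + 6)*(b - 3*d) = b^4 - 3*b^3*d - 31*b^2 + 93*b*d + 30*b - 90*d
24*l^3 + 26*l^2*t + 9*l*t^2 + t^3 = (2*l + t)*(3*l + t)*(4*l + t)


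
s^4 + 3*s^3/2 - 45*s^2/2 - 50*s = s*(s - 5)*(s + 5/2)*(s + 4)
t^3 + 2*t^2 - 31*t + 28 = (t - 4)*(t - 1)*(t + 7)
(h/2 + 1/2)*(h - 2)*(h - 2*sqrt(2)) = h^3/2 - sqrt(2)*h^2 - h^2/2 - h + sqrt(2)*h + 2*sqrt(2)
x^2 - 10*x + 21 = (x - 7)*(x - 3)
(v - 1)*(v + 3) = v^2 + 2*v - 3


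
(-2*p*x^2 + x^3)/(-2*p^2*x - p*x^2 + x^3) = x/(p + x)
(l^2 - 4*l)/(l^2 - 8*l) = (l - 4)/(l - 8)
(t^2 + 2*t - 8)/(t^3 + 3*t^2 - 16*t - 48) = (t - 2)/(t^2 - t - 12)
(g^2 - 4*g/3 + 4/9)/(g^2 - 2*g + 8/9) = (3*g - 2)/(3*g - 4)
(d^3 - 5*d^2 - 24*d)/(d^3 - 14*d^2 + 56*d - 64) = d*(d + 3)/(d^2 - 6*d + 8)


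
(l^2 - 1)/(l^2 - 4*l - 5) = (l - 1)/(l - 5)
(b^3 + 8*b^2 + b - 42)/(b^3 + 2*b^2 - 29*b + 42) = (b + 3)/(b - 3)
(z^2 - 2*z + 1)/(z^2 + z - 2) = (z - 1)/(z + 2)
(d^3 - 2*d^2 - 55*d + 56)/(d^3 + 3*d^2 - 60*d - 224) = (d - 1)/(d + 4)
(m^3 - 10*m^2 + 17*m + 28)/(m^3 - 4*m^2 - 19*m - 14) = (m - 4)/(m + 2)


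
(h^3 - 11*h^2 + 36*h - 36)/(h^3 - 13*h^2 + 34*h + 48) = (h^2 - 5*h + 6)/(h^2 - 7*h - 8)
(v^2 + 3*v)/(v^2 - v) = (v + 3)/(v - 1)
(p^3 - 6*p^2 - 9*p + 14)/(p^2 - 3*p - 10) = (p^2 - 8*p + 7)/(p - 5)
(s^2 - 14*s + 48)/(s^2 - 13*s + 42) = (s - 8)/(s - 7)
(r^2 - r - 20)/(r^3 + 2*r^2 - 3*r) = (r^2 - r - 20)/(r*(r^2 + 2*r - 3))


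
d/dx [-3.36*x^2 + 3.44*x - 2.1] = 3.44 - 6.72*x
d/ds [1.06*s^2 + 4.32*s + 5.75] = 2.12*s + 4.32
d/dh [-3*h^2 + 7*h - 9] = 7 - 6*h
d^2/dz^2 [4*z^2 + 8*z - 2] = 8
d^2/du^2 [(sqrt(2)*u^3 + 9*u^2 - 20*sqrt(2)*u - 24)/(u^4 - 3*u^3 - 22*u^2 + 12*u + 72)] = 2*(3*(sqrt(2)*u + 3)*(u^4 - 3*u^3 - 22*u^2 + 12*u + 72)^2 + ((-6*u^2 + 9*u + 22)*(sqrt(2)*u^3 + 9*u^2 - 20*sqrt(2)*u - 24) - (3*sqrt(2)*u^2 + 18*u - 20*sqrt(2))*(4*u^3 - 9*u^2 - 44*u + 12))*(u^4 - 3*u^3 - 22*u^2 + 12*u + 72) + (4*u^3 - 9*u^2 - 44*u + 12)^2*(sqrt(2)*u^3 + 9*u^2 - 20*sqrt(2)*u - 24))/(u^4 - 3*u^3 - 22*u^2 + 12*u + 72)^3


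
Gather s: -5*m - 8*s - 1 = -5*m - 8*s - 1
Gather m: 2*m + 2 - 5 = 2*m - 3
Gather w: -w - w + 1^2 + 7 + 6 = 14 - 2*w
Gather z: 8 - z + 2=10 - z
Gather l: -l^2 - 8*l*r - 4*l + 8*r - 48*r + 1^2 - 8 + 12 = -l^2 + l*(-8*r - 4) - 40*r + 5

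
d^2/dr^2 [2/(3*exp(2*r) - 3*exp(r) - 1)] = 6*((1 - 4*exp(r))*(-3*exp(2*r) + 3*exp(r) + 1) - 6*(2*exp(r) - 1)^2*exp(r))*exp(r)/(-3*exp(2*r) + 3*exp(r) + 1)^3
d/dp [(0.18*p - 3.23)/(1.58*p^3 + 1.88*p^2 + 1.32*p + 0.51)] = (-0.5688*p^3 + 14.9718*p^2 + 12.1448*p + 4.3554)/(2.4964*p^6 + 5.9408*p^5 + 7.7056*p^4 + 6.5748*p^3 + 3.66*p^2 + 1.3464*p + 0.2601)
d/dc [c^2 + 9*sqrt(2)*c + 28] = 2*c + 9*sqrt(2)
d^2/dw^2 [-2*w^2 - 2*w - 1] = -4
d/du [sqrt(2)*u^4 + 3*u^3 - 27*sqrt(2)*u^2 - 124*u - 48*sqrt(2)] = 4*sqrt(2)*u^3 + 9*u^2 - 54*sqrt(2)*u - 124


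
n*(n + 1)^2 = n^3 + 2*n^2 + n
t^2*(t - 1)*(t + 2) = t^4 + t^3 - 2*t^2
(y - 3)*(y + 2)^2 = y^3 + y^2 - 8*y - 12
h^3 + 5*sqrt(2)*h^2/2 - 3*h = h*(h - sqrt(2)/2)*(h + 3*sqrt(2))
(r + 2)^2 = r^2 + 4*r + 4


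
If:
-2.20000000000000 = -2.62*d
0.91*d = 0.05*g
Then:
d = 0.84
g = 15.28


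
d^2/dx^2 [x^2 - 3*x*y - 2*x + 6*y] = 2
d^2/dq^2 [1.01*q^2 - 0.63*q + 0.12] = 2.02000000000000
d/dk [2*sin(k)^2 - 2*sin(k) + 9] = 2*sin(2*k) - 2*cos(k)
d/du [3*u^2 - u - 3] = 6*u - 1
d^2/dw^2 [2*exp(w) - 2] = 2*exp(w)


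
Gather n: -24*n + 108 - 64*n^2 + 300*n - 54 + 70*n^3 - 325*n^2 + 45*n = 70*n^3 - 389*n^2 + 321*n + 54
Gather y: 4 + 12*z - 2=12*z + 2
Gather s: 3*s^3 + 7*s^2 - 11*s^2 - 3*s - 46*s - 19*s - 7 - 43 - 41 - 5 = 3*s^3 - 4*s^2 - 68*s - 96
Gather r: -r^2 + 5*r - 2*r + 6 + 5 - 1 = -r^2 + 3*r + 10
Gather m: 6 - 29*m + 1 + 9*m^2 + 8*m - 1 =9*m^2 - 21*m + 6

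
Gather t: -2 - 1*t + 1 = -t - 1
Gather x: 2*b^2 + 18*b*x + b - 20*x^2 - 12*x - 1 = 2*b^2 + b - 20*x^2 + x*(18*b - 12) - 1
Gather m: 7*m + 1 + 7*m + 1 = 14*m + 2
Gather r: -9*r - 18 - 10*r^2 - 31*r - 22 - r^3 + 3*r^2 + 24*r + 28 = -r^3 - 7*r^2 - 16*r - 12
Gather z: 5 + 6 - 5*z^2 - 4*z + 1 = -5*z^2 - 4*z + 12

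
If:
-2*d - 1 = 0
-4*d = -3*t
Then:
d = -1/2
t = -2/3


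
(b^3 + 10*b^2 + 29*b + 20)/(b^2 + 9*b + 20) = b + 1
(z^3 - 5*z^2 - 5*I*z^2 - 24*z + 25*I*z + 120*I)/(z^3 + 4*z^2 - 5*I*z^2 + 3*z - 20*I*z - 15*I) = (z - 8)/(z + 1)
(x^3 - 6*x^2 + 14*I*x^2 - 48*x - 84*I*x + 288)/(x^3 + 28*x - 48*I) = (x^2 + x*(-6 + 8*I) - 48*I)/(x^2 - 6*I*x - 8)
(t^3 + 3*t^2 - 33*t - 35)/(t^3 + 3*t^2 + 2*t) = (t^2 + 2*t - 35)/(t*(t + 2))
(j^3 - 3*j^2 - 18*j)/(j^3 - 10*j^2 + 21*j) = (j^2 - 3*j - 18)/(j^2 - 10*j + 21)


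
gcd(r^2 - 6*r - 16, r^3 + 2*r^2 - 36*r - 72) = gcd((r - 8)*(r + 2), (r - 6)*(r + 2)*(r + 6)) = r + 2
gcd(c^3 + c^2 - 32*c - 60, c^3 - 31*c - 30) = c^2 - c - 30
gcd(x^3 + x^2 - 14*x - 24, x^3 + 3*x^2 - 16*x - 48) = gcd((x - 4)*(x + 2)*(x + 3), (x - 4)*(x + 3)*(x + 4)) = x^2 - x - 12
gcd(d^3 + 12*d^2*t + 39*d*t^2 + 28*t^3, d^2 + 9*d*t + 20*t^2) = d + 4*t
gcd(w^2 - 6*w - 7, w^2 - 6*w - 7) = w^2 - 6*w - 7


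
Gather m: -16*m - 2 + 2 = -16*m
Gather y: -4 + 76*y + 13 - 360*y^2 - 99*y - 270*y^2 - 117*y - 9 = -630*y^2 - 140*y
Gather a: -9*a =-9*a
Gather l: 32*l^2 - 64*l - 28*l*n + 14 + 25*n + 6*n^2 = 32*l^2 + l*(-28*n - 64) + 6*n^2 + 25*n + 14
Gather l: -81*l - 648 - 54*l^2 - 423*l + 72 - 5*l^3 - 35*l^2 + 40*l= -5*l^3 - 89*l^2 - 464*l - 576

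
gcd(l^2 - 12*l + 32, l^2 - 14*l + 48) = l - 8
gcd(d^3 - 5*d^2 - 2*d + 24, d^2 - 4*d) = d - 4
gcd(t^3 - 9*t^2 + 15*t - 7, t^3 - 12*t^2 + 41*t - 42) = t - 7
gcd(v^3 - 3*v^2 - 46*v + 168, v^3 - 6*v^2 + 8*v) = v - 4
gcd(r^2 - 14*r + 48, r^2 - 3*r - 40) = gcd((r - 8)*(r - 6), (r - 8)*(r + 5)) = r - 8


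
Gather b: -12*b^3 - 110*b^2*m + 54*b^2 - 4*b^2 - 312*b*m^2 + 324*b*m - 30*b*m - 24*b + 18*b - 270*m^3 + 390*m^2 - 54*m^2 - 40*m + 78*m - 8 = -12*b^3 + b^2*(50 - 110*m) + b*(-312*m^2 + 294*m - 6) - 270*m^3 + 336*m^2 + 38*m - 8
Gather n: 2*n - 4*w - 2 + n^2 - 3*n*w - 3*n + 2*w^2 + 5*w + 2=n^2 + n*(-3*w - 1) + 2*w^2 + w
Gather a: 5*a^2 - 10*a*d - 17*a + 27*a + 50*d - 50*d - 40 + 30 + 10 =5*a^2 + a*(10 - 10*d)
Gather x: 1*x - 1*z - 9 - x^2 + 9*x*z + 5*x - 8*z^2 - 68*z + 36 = -x^2 + x*(9*z + 6) - 8*z^2 - 69*z + 27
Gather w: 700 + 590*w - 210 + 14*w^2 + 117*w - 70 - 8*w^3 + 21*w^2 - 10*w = -8*w^3 + 35*w^2 + 697*w + 420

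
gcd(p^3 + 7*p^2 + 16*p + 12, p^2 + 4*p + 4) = p^2 + 4*p + 4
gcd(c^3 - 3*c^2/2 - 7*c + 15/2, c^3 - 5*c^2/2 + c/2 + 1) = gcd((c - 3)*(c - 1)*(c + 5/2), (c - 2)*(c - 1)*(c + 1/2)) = c - 1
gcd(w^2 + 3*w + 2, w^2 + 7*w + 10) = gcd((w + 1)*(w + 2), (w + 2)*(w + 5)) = w + 2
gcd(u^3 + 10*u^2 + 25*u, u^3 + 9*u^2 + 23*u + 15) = u + 5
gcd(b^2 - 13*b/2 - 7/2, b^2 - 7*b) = b - 7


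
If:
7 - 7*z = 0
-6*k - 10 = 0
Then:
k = -5/3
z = 1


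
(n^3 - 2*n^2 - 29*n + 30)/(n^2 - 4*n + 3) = (n^2 - n - 30)/(n - 3)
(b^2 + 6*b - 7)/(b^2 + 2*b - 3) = (b + 7)/(b + 3)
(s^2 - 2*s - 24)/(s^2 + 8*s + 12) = (s^2 - 2*s - 24)/(s^2 + 8*s + 12)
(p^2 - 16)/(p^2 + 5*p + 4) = (p - 4)/(p + 1)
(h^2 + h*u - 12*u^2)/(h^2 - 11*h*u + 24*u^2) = (-h - 4*u)/(-h + 8*u)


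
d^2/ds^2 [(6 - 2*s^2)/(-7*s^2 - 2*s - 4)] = 4*(-14*s^3 - 525*s^2 - 126*s + 88)/(343*s^6 + 294*s^5 + 672*s^4 + 344*s^3 + 384*s^2 + 96*s + 64)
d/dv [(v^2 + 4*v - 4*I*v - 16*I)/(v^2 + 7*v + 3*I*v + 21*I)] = (v^2*(3 + 7*I) + 74*I*v + 36 + 196*I)/(v^4 + v^3*(14 + 6*I) + v^2*(40 + 84*I) + v*(-126 + 294*I) - 441)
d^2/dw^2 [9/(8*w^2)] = 27/(4*w^4)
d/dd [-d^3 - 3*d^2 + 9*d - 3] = -3*d^2 - 6*d + 9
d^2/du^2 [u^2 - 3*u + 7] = 2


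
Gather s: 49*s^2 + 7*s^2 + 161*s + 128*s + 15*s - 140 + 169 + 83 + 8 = 56*s^2 + 304*s + 120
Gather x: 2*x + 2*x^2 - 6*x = 2*x^2 - 4*x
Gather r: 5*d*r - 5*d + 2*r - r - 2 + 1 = -5*d + r*(5*d + 1) - 1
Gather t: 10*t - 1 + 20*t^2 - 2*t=20*t^2 + 8*t - 1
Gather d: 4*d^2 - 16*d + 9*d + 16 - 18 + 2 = 4*d^2 - 7*d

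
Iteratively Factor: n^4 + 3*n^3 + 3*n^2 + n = (n + 1)*(n^3 + 2*n^2 + n) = n*(n + 1)*(n^2 + 2*n + 1) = n*(n + 1)^2*(n + 1)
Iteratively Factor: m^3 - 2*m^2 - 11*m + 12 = (m - 4)*(m^2 + 2*m - 3) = (m - 4)*(m - 1)*(m + 3)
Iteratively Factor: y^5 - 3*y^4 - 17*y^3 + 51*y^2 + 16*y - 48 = (y + 4)*(y^4 - 7*y^3 + 11*y^2 + 7*y - 12) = (y - 3)*(y + 4)*(y^3 - 4*y^2 - y + 4) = (y - 4)*(y - 3)*(y + 4)*(y^2 - 1) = (y - 4)*(y - 3)*(y - 1)*(y + 4)*(y + 1)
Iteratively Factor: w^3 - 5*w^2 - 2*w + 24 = (w - 3)*(w^2 - 2*w - 8) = (w - 4)*(w - 3)*(w + 2)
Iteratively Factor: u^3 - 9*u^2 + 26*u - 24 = (u - 2)*(u^2 - 7*u + 12) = (u - 4)*(u - 2)*(u - 3)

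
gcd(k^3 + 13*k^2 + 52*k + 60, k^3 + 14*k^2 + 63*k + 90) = k^2 + 11*k + 30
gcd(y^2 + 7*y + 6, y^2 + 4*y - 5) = 1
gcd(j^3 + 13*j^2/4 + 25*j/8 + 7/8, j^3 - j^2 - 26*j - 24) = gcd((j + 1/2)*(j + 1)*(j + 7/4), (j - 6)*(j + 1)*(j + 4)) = j + 1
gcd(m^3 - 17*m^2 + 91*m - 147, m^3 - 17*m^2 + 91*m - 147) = m^3 - 17*m^2 + 91*m - 147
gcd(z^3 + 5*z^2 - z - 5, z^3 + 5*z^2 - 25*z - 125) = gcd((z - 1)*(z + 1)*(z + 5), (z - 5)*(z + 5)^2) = z + 5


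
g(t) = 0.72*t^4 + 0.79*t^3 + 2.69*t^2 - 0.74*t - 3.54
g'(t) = 2.88*t^3 + 2.37*t^2 + 5.38*t - 0.74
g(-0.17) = -3.34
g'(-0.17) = -1.60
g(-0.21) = -3.27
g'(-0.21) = -1.79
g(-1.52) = 4.87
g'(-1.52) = -13.56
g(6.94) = 2055.15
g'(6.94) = 1113.40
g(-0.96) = -0.44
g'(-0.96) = -6.27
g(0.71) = -2.24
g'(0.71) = 5.31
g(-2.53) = 32.26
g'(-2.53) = -45.82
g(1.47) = 7.06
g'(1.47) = 21.44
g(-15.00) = 34396.56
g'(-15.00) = -9268.19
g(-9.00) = 4369.02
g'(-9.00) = -1956.71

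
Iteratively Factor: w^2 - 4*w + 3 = (w - 3)*(w - 1)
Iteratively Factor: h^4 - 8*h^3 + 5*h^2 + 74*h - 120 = (h - 4)*(h^3 - 4*h^2 - 11*h + 30) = (h - 5)*(h - 4)*(h^2 + h - 6) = (h - 5)*(h - 4)*(h - 2)*(h + 3)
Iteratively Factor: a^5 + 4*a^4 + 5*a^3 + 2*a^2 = (a + 2)*(a^4 + 2*a^3 + a^2) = a*(a + 2)*(a^3 + 2*a^2 + a) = a^2*(a + 2)*(a^2 + 2*a + 1) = a^2*(a + 1)*(a + 2)*(a + 1)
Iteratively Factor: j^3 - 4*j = (j)*(j^2 - 4) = j*(j + 2)*(j - 2)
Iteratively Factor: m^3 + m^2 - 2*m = (m)*(m^2 + m - 2) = m*(m - 1)*(m + 2)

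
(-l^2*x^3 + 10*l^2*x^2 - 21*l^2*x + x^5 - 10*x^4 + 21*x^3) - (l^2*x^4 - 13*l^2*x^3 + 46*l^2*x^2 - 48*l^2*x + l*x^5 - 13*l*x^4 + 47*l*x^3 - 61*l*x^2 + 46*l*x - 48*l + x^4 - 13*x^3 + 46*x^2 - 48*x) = -l^2*x^4 + 12*l^2*x^3 - 36*l^2*x^2 + 27*l^2*x - l*x^5 + 13*l*x^4 - 47*l*x^3 + 61*l*x^2 - 46*l*x + 48*l + x^5 - 11*x^4 + 34*x^3 - 46*x^2 + 48*x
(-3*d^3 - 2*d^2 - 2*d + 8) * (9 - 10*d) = 30*d^4 - 7*d^3 + 2*d^2 - 98*d + 72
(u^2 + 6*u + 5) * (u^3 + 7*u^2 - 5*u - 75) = u^5 + 13*u^4 + 42*u^3 - 70*u^2 - 475*u - 375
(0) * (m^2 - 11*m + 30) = 0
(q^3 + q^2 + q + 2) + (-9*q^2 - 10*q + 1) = q^3 - 8*q^2 - 9*q + 3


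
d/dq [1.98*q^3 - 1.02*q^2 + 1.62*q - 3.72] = 5.94*q^2 - 2.04*q + 1.62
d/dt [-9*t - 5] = -9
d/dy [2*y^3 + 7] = 6*y^2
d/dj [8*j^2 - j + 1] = 16*j - 1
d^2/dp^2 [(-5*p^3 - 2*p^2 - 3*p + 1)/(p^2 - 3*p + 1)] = 2*(-49*p^3 + 54*p^2 - 15*p - 3)/(p^6 - 9*p^5 + 30*p^4 - 45*p^3 + 30*p^2 - 9*p + 1)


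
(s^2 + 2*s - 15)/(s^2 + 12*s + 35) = (s - 3)/(s + 7)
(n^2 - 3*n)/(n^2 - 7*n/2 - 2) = 2*n*(3 - n)/(-2*n^2 + 7*n + 4)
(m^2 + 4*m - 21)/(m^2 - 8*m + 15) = (m + 7)/(m - 5)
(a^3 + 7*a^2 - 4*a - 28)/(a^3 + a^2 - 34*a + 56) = (a + 2)/(a - 4)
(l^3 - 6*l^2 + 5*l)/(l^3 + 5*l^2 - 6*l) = (l - 5)/(l + 6)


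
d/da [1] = 0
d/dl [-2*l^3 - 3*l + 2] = -6*l^2 - 3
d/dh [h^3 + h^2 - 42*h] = 3*h^2 + 2*h - 42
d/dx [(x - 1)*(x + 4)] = 2*x + 3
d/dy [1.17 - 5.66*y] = -5.66000000000000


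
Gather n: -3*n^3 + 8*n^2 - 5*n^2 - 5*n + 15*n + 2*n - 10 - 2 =-3*n^3 + 3*n^2 + 12*n - 12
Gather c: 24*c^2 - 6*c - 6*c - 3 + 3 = 24*c^2 - 12*c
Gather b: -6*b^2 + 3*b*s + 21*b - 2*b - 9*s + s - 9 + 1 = -6*b^2 + b*(3*s + 19) - 8*s - 8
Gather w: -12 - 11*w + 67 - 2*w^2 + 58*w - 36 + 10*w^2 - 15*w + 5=8*w^2 + 32*w + 24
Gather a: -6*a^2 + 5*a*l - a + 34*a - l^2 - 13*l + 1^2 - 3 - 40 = -6*a^2 + a*(5*l + 33) - l^2 - 13*l - 42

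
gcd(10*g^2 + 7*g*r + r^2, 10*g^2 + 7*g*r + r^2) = 10*g^2 + 7*g*r + r^2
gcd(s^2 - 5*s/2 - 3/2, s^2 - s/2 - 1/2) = s + 1/2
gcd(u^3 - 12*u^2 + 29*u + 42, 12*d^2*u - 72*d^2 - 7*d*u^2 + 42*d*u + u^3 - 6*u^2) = u - 6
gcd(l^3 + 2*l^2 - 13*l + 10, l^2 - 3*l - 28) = 1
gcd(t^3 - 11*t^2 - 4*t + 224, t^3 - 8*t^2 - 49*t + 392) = t^2 - 15*t + 56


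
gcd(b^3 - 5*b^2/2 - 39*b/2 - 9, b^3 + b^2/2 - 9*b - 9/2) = b^2 + 7*b/2 + 3/2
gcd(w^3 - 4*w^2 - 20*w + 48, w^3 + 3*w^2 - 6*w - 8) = w^2 + 2*w - 8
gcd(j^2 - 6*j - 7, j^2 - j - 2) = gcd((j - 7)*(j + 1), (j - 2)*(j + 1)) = j + 1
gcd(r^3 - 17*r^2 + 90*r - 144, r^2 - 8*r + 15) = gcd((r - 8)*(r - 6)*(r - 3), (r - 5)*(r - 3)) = r - 3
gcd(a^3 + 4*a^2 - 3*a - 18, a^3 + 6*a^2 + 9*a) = a^2 + 6*a + 9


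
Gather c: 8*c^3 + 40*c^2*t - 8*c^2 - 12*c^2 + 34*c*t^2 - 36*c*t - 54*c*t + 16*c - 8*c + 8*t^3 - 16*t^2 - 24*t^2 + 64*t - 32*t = 8*c^3 + c^2*(40*t - 20) + c*(34*t^2 - 90*t + 8) + 8*t^3 - 40*t^2 + 32*t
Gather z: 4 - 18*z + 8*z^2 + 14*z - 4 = 8*z^2 - 4*z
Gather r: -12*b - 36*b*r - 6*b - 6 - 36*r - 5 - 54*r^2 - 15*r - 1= -18*b - 54*r^2 + r*(-36*b - 51) - 12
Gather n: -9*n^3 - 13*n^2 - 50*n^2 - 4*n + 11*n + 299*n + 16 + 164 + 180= -9*n^3 - 63*n^2 + 306*n + 360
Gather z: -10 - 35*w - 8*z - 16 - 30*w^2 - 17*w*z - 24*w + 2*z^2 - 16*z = -30*w^2 - 59*w + 2*z^2 + z*(-17*w - 24) - 26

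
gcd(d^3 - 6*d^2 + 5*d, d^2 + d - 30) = d - 5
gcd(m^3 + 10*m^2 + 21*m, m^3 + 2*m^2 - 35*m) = m^2 + 7*m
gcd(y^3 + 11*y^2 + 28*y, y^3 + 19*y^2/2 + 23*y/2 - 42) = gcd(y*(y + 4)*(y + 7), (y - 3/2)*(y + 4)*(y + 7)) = y^2 + 11*y + 28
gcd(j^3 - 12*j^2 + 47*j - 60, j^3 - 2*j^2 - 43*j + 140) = j^2 - 9*j + 20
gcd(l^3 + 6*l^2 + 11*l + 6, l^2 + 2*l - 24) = 1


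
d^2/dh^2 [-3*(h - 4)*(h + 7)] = -6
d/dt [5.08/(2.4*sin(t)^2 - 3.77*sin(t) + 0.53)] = (19.1516 - 24.384*sin(t))*cos(t)/(2.4*sin(t)^2 - 3.77*sin(t) + 0.53)^2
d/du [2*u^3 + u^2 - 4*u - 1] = 6*u^2 + 2*u - 4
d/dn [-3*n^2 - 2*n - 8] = -6*n - 2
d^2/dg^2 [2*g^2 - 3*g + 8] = 4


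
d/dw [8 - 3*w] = -3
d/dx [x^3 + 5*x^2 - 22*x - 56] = 3*x^2 + 10*x - 22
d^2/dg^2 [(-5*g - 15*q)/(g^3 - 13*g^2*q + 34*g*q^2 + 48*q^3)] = 10*(-(g + 3*q)*(3*g^2 - 26*g*q + 34*q^2)^2 + (3*g^2 - 26*g*q + 34*q^2 + (g + 3*q)*(3*g - 13*q))*(g^3 - 13*g^2*q + 34*g*q^2 + 48*q^3))/(g^3 - 13*g^2*q + 34*g*q^2 + 48*q^3)^3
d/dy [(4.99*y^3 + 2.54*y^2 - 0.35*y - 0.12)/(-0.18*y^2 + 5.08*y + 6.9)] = (-0.8982*y^4 + 50.6984*y^3 + 116.1332*y^2 + 35.0088*y - 1.8054)/(0.0324*y^4 - 1.8288*y^3 + 23.3224*y^2 + 70.104*y + 47.61)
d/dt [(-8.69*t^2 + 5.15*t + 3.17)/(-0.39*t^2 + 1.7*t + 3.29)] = (-12.7645*t^2 - 54.7076*t + 11.5545)/(0.1521*t^4 - 1.326*t^3 + 0.323799999999999*t^2 + 11.186*t + 10.8241)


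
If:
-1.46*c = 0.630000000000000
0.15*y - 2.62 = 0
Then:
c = -0.43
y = 17.47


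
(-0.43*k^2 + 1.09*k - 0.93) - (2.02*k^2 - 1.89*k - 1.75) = -2.45*k^2 + 2.98*k + 0.82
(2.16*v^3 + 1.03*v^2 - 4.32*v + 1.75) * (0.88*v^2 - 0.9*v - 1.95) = 1.9008*v^5 - 1.0376*v^4 - 8.9406*v^3 + 3.4195*v^2 + 6.849*v - 3.4125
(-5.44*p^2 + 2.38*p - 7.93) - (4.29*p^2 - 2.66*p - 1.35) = -9.73*p^2 + 5.04*p - 6.58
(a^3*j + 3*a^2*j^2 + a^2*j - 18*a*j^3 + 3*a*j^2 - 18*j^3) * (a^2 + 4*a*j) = a^5*j + 7*a^4*j^2 + a^4*j - 6*a^3*j^3 + 7*a^3*j^2 - 72*a^2*j^4 - 6*a^2*j^3 - 72*a*j^4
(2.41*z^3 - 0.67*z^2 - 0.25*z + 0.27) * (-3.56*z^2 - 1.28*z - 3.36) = -8.5796*z^5 - 0.6996*z^4 - 6.35*z^3 + 1.61*z^2 + 0.4944*z - 0.9072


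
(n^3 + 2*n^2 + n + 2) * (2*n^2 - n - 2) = 2*n^5 + 3*n^4 - 2*n^3 - n^2 - 4*n - 4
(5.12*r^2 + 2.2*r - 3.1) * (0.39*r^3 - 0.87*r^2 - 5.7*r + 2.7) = 1.9968*r^5 - 3.5964*r^4 - 32.307*r^3 + 3.981*r^2 + 23.61*r - 8.37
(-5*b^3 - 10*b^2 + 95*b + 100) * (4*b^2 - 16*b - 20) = -20*b^5 + 40*b^4 + 640*b^3 - 920*b^2 - 3500*b - 2000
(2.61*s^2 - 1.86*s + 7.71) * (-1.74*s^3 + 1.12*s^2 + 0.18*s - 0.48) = -4.5414*s^5 + 6.1596*s^4 - 15.0288*s^3 + 7.0476*s^2 + 2.2806*s - 3.7008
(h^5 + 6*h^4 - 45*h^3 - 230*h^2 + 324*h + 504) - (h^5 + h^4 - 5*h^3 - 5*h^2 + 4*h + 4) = 5*h^4 - 40*h^3 - 225*h^2 + 320*h + 500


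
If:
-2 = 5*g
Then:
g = -2/5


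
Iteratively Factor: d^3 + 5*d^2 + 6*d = (d)*(d^2 + 5*d + 6) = d*(d + 2)*(d + 3)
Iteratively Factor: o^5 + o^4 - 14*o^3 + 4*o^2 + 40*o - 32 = (o - 2)*(o^4 + 3*o^3 - 8*o^2 - 12*o + 16) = (o - 2)*(o + 4)*(o^3 - o^2 - 4*o + 4) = (o - 2)*(o + 2)*(o + 4)*(o^2 - 3*o + 2) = (o - 2)^2*(o + 2)*(o + 4)*(o - 1)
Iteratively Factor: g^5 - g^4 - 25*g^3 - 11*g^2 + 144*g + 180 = (g + 2)*(g^4 - 3*g^3 - 19*g^2 + 27*g + 90) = (g - 3)*(g + 2)*(g^3 - 19*g - 30) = (g - 3)*(g + 2)^2*(g^2 - 2*g - 15) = (g - 3)*(g + 2)^2*(g + 3)*(g - 5)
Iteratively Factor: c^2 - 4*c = (c)*(c - 4)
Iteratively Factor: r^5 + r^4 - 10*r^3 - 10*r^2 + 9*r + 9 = (r - 3)*(r^4 + 4*r^3 + 2*r^2 - 4*r - 3) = (r - 3)*(r + 3)*(r^3 + r^2 - r - 1) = (r - 3)*(r + 1)*(r + 3)*(r^2 - 1) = (r - 3)*(r - 1)*(r + 1)*(r + 3)*(r + 1)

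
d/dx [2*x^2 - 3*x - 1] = 4*x - 3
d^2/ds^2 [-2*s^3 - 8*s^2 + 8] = -12*s - 16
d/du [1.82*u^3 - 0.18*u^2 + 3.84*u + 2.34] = 5.46*u^2 - 0.36*u + 3.84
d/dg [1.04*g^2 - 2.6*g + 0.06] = 2.08*g - 2.6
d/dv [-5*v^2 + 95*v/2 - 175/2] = 95/2 - 10*v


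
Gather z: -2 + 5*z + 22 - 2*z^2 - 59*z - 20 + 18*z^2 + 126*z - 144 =16*z^2 + 72*z - 144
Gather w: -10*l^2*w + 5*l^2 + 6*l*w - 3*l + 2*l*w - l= 5*l^2 - 4*l + w*(-10*l^2 + 8*l)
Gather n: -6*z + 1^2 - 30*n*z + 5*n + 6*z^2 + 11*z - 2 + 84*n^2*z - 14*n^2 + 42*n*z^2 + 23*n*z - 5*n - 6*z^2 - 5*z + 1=n^2*(84*z - 14) + n*(42*z^2 - 7*z)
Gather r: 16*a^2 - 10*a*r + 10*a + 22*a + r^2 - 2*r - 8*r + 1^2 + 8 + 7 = 16*a^2 + 32*a + r^2 + r*(-10*a - 10) + 16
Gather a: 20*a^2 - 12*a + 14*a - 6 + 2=20*a^2 + 2*a - 4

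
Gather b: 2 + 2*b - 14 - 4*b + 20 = 8 - 2*b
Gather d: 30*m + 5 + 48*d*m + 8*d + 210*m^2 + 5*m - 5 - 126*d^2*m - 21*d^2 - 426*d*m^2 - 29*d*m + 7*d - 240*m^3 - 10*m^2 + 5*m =d^2*(-126*m - 21) + d*(-426*m^2 + 19*m + 15) - 240*m^3 + 200*m^2 + 40*m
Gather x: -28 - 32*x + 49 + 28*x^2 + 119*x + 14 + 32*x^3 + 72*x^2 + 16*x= 32*x^3 + 100*x^2 + 103*x + 35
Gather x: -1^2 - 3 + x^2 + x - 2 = x^2 + x - 6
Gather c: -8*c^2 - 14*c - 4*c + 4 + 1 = -8*c^2 - 18*c + 5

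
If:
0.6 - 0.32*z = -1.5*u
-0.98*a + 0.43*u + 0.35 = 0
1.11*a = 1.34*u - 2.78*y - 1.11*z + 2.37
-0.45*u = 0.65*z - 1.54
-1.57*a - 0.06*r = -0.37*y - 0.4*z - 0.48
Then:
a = 0.40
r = 11.85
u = 0.09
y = -0.18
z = 2.31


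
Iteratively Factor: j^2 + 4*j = (j + 4)*(j)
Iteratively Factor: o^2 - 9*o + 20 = (o - 5)*(o - 4)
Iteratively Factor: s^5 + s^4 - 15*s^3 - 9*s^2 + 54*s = (s - 3)*(s^4 + 4*s^3 - 3*s^2 - 18*s) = (s - 3)*(s + 3)*(s^3 + s^2 - 6*s) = s*(s - 3)*(s + 3)*(s^2 + s - 6) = s*(s - 3)*(s - 2)*(s + 3)*(s + 3)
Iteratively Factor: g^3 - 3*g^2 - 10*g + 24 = (g - 4)*(g^2 + g - 6) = (g - 4)*(g - 2)*(g + 3)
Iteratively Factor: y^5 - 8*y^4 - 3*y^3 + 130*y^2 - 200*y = (y - 5)*(y^4 - 3*y^3 - 18*y^2 + 40*y) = (y - 5)^2*(y^3 + 2*y^2 - 8*y) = y*(y - 5)^2*(y^2 + 2*y - 8) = y*(y - 5)^2*(y + 4)*(y - 2)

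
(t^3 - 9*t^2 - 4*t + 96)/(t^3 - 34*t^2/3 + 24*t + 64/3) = 3*(t + 3)/(3*t + 2)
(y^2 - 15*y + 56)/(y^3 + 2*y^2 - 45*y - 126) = (y - 8)/(y^2 + 9*y + 18)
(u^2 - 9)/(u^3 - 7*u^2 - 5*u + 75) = (u - 3)/(u^2 - 10*u + 25)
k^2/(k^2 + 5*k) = k/(k + 5)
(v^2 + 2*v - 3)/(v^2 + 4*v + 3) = (v - 1)/(v + 1)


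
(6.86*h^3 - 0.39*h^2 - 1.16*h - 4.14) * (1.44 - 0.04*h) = -0.2744*h^4 + 9.894*h^3 - 0.5152*h^2 - 1.5048*h - 5.9616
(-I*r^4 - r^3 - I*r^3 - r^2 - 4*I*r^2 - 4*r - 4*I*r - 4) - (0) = -I*r^4 - r^3 - I*r^3 - r^2 - 4*I*r^2 - 4*r - 4*I*r - 4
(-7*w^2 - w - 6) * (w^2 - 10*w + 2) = -7*w^4 + 69*w^3 - 10*w^2 + 58*w - 12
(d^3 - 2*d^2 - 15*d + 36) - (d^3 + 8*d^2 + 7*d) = -10*d^2 - 22*d + 36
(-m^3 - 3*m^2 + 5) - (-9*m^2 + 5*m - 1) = -m^3 + 6*m^2 - 5*m + 6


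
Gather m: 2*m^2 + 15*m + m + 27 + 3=2*m^2 + 16*m + 30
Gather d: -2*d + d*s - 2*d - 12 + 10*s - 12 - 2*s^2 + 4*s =d*(s - 4) - 2*s^2 + 14*s - 24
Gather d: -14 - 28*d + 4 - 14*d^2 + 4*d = -14*d^2 - 24*d - 10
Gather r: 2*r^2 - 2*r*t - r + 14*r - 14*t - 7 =2*r^2 + r*(13 - 2*t) - 14*t - 7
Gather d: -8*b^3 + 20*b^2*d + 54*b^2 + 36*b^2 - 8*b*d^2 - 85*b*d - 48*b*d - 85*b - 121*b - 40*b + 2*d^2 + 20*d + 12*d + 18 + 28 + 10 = -8*b^3 + 90*b^2 - 246*b + d^2*(2 - 8*b) + d*(20*b^2 - 133*b + 32) + 56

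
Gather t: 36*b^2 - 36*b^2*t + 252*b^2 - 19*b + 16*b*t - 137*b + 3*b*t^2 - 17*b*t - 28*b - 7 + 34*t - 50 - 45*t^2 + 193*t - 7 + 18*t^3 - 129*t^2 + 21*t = 288*b^2 - 184*b + 18*t^3 + t^2*(3*b - 174) + t*(-36*b^2 - b + 248) - 64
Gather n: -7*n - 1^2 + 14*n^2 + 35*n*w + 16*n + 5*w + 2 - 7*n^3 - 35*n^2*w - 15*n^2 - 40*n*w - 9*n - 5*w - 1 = -7*n^3 + n^2*(-35*w - 1) - 5*n*w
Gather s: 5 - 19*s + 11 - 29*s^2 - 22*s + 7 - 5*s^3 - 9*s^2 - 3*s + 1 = -5*s^3 - 38*s^2 - 44*s + 24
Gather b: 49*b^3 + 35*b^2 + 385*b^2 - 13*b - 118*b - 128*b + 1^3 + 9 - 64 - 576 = 49*b^3 + 420*b^2 - 259*b - 630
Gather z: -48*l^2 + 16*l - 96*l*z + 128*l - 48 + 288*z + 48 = -48*l^2 + 144*l + z*(288 - 96*l)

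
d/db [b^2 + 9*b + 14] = 2*b + 9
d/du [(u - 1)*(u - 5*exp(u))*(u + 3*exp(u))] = -2*u^2*exp(u) + 3*u^2 - 30*u*exp(2*u) - 2*u*exp(u) - 2*u + 15*exp(2*u) + 2*exp(u)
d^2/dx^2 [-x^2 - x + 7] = -2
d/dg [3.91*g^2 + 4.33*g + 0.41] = 7.82*g + 4.33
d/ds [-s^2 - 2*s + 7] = -2*s - 2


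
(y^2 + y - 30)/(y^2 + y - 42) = (y^2 + y - 30)/(y^2 + y - 42)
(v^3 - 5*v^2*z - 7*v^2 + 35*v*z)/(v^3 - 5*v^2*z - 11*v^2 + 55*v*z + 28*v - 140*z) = v/(v - 4)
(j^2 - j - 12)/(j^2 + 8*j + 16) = (j^2 - j - 12)/(j^2 + 8*j + 16)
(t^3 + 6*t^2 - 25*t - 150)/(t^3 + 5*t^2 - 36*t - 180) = (t - 5)/(t - 6)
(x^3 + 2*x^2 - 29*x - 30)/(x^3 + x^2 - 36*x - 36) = (x - 5)/(x - 6)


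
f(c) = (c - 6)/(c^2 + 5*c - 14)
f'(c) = (-2*c - 5)*(c - 6)/(c^2 + 5*c - 14)^2 + 1/(c^2 + 5*c - 14) = (c^2 + 5*c - (c - 6)*(2*c + 5) - 14)/(c^2 + 5*c - 14)^2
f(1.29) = 0.80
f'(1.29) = 0.86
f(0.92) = 0.59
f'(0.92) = 0.36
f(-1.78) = 0.39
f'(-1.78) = -0.02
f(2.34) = -1.15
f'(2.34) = 3.83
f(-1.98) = 0.40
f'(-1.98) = -0.03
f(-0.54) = 0.40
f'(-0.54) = 0.03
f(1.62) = 1.34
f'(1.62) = 3.06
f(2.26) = -1.55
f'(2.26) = 6.56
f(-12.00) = -0.26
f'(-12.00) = -0.06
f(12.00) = 0.03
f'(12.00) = 0.00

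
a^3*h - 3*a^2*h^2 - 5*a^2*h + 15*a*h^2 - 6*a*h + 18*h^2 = (a - 6)*(a - 3*h)*(a*h + h)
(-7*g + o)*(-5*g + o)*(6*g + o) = 210*g^3 - 37*g^2*o - 6*g*o^2 + o^3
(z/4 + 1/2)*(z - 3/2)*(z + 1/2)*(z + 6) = z^4/4 + 7*z^3/4 + 13*z^2/16 - 9*z/2 - 9/4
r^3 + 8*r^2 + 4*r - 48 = (r - 2)*(r + 4)*(r + 6)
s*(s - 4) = s^2 - 4*s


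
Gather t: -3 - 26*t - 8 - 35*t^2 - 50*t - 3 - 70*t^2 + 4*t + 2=-105*t^2 - 72*t - 12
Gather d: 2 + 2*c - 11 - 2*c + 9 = 0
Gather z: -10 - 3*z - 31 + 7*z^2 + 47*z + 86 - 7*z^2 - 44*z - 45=0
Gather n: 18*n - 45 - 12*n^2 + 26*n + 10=-12*n^2 + 44*n - 35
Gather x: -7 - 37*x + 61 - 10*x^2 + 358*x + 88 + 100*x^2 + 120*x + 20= 90*x^2 + 441*x + 162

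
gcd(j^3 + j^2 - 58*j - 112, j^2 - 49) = j + 7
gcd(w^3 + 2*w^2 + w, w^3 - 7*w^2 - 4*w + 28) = 1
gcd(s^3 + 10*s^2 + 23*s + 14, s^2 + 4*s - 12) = 1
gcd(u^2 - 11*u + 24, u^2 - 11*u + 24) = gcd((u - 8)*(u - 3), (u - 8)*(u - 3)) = u^2 - 11*u + 24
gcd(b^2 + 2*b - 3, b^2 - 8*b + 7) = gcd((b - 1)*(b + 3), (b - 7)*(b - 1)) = b - 1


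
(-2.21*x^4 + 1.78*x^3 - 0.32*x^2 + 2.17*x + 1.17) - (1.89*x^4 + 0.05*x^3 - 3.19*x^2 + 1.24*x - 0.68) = -4.1*x^4 + 1.73*x^3 + 2.87*x^2 + 0.93*x + 1.85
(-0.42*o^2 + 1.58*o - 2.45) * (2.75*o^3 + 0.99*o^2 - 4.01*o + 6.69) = -1.155*o^5 + 3.9292*o^4 - 3.4891*o^3 - 11.5711*o^2 + 20.3947*o - 16.3905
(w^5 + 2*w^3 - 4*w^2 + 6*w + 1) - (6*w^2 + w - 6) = w^5 + 2*w^3 - 10*w^2 + 5*w + 7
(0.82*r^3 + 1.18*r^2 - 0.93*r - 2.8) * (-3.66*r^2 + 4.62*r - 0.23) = -3.0012*r^5 - 0.5304*r^4 + 8.6668*r^3 + 5.68*r^2 - 12.7221*r + 0.644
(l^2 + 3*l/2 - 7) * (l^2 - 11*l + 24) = l^4 - 19*l^3/2 + l^2/2 + 113*l - 168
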